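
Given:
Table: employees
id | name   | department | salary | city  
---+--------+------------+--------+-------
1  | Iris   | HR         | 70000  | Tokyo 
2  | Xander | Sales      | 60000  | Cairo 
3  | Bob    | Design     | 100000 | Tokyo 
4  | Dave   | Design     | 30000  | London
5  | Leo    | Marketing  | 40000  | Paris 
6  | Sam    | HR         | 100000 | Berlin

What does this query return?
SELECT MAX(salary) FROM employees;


Salaries: 70000, 60000, 100000, 30000, 40000, 100000
MAX = 100000

100000


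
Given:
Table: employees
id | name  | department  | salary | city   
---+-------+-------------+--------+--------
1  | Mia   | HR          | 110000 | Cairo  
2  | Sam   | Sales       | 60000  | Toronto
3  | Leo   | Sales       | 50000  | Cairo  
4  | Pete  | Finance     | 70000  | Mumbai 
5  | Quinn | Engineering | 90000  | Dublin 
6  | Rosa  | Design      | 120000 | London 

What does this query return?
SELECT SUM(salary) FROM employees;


SUM(salary) = 110000 + 60000 + 50000 + 70000 + 90000 + 120000 = 500000

500000


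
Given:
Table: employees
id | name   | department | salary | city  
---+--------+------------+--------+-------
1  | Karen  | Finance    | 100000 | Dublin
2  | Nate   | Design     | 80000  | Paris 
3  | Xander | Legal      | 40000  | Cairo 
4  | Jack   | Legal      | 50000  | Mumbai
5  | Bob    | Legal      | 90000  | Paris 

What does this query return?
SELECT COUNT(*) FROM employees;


COUNT(*) counts all rows

5


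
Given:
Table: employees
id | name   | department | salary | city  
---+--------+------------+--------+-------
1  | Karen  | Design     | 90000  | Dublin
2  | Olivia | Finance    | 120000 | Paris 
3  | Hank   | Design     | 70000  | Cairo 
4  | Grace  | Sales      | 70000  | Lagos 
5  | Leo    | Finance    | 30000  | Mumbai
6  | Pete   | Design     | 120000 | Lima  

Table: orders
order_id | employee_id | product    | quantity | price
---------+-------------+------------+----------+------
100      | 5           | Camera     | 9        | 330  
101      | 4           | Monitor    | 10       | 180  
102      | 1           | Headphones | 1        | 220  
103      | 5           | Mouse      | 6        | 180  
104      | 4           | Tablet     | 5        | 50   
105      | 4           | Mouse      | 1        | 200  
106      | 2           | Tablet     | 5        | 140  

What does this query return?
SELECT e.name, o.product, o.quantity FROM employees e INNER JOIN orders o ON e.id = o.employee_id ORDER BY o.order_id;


Joining employees.id = orders.employee_id:
  employee Leo (id=5) -> order Camera
  employee Grace (id=4) -> order Monitor
  employee Karen (id=1) -> order Headphones
  employee Leo (id=5) -> order Mouse
  employee Grace (id=4) -> order Tablet
  employee Grace (id=4) -> order Mouse
  employee Olivia (id=2) -> order Tablet


7 rows:
Leo, Camera, 9
Grace, Monitor, 10
Karen, Headphones, 1
Leo, Mouse, 6
Grace, Tablet, 5
Grace, Mouse, 1
Olivia, Tablet, 5


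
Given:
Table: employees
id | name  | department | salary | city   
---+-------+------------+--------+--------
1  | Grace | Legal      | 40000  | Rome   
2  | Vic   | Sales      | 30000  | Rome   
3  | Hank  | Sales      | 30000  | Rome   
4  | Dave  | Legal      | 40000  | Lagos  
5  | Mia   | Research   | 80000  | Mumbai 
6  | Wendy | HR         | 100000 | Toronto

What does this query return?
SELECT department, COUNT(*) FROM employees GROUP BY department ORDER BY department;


Assigning each row to its department group:
  Grace -> Legal
  Vic -> Sales
  Hank -> Sales
  Dave -> Legal
  Mia -> Research
  Wendy -> HR


4 groups:
HR, 1
Legal, 2
Research, 1
Sales, 2


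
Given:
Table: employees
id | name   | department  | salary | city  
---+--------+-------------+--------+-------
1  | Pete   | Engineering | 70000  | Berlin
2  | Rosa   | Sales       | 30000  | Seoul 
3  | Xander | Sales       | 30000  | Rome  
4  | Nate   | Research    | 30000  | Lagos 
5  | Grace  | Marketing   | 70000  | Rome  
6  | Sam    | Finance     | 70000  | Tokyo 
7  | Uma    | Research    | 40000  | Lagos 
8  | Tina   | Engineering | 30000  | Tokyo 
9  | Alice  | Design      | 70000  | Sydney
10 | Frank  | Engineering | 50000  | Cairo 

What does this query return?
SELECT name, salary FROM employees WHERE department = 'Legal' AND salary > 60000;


Filtering: department = 'Legal' AND salary > 60000
Matching: 0 rows

Empty result set (0 rows)


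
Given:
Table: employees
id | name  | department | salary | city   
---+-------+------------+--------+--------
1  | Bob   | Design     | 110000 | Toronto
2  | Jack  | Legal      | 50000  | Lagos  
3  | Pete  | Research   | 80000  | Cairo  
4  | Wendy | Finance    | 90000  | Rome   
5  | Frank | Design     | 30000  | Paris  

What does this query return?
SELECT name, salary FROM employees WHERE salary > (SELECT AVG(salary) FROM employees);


Subquery: AVG(salary) = 72000.0
Filtering: salary > 72000.0
  Bob (110000) -> MATCH
  Pete (80000) -> MATCH
  Wendy (90000) -> MATCH


3 rows:
Bob, 110000
Pete, 80000
Wendy, 90000


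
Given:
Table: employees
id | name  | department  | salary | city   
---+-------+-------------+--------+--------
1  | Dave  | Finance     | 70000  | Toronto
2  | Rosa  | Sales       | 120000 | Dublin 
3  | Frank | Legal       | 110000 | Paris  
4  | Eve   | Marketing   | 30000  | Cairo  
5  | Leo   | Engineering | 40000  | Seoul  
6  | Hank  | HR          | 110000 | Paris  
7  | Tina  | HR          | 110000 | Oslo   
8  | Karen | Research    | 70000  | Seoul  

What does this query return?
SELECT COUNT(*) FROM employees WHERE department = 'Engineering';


Counting rows where department = 'Engineering'
  Leo -> MATCH


1


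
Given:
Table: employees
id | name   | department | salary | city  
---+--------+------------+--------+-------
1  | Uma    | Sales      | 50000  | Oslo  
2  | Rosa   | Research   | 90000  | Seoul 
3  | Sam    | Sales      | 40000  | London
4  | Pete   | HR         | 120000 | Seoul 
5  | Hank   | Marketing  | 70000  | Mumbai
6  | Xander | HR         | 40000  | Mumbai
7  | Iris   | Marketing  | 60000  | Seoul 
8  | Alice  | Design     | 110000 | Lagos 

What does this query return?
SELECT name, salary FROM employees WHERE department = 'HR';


Filtering: department = 'HR'
Matching rows: 2

2 rows:
Pete, 120000
Xander, 40000


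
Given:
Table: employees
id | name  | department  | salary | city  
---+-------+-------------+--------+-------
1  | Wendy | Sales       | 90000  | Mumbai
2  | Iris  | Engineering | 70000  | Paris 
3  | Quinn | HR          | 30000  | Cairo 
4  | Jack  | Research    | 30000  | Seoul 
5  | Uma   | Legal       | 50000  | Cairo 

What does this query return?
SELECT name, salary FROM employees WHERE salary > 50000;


Filtering: salary > 50000
Matching: 2 rows

2 rows:
Wendy, 90000
Iris, 70000


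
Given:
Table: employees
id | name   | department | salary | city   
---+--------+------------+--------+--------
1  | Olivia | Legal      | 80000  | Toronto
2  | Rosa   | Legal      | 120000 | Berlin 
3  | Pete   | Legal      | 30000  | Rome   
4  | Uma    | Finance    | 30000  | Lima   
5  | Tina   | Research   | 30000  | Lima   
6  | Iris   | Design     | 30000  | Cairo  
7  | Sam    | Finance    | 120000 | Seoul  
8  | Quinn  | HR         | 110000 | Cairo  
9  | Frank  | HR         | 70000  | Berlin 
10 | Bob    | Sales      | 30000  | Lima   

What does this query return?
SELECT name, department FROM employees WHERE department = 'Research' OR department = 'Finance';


Filtering: department = 'Research' OR 'Finance'
Matching: 3 rows

3 rows:
Uma, Finance
Tina, Research
Sam, Finance


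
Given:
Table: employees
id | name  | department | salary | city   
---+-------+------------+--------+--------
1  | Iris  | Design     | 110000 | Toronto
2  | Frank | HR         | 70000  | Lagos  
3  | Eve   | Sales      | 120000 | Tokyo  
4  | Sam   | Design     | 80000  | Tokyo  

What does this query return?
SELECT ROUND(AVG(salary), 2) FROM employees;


SUM(salary) = 380000
COUNT = 4
ROUND(AVG, 2) = ROUND(380000 / 4, 2) = 95000.0

95000.0


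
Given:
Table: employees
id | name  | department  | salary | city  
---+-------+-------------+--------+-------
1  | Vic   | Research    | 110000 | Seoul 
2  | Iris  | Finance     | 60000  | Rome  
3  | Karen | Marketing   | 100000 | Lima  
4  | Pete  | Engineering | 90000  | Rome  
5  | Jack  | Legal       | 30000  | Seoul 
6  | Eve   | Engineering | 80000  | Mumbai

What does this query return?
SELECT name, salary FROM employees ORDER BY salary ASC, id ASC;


Sorting by salary ASC, then id ASC for ties

6 rows:
Jack, 30000
Iris, 60000
Eve, 80000
Pete, 90000
Karen, 100000
Vic, 110000


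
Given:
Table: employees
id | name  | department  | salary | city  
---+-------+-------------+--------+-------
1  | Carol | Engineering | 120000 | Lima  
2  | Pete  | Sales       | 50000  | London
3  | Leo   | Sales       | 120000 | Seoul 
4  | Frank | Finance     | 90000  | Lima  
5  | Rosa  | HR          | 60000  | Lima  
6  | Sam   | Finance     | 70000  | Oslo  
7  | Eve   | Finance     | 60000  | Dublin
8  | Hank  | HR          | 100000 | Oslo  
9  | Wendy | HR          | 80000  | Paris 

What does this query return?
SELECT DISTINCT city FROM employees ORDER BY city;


All 'city' values (row order): Lima, London, Seoul, Lima, Lima, Oslo, Dublin, Oslo, Paris
Removing duplicates leaves 6 unique value(s).

6 values:
Dublin
Lima
London
Oslo
Paris
Seoul


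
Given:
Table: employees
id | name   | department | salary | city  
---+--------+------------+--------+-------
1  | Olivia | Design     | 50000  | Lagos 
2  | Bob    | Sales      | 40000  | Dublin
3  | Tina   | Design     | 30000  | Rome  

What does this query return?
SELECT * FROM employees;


SELECT * returns all 3 rows with all columns

3 rows:
1, Olivia, Design, 50000, Lagos
2, Bob, Sales, 40000, Dublin
3, Tina, Design, 30000, Rome


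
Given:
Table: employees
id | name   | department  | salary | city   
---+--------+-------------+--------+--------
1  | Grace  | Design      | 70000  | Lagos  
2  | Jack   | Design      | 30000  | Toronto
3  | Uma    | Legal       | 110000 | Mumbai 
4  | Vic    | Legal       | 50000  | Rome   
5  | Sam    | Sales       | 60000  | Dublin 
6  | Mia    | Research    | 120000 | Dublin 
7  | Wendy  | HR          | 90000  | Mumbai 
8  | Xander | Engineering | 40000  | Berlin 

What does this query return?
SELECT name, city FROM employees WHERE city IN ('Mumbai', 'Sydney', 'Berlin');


Filtering: city IN ('Mumbai', 'Sydney', 'Berlin')
Matching: 3 rows

3 rows:
Uma, Mumbai
Wendy, Mumbai
Xander, Berlin


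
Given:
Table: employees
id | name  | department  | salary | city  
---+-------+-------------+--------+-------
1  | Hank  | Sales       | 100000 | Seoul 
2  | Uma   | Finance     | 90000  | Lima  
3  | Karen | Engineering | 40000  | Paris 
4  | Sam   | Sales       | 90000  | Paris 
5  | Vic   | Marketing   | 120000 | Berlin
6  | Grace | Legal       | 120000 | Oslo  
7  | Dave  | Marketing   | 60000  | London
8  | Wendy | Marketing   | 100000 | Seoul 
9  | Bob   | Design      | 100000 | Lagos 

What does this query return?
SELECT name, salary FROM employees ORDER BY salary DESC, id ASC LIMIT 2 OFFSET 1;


Sort by salary DESC (id ASC tiebreak), then skip 1 and take 2
Rows 2 through 3

2 rows:
Grace, 120000
Hank, 100000


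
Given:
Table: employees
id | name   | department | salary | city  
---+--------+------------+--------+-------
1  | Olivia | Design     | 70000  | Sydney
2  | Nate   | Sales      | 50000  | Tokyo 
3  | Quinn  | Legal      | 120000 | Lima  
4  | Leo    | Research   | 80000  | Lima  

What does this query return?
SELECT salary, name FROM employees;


Projecting columns: salary, name

4 rows:
70000, Olivia
50000, Nate
120000, Quinn
80000, Leo


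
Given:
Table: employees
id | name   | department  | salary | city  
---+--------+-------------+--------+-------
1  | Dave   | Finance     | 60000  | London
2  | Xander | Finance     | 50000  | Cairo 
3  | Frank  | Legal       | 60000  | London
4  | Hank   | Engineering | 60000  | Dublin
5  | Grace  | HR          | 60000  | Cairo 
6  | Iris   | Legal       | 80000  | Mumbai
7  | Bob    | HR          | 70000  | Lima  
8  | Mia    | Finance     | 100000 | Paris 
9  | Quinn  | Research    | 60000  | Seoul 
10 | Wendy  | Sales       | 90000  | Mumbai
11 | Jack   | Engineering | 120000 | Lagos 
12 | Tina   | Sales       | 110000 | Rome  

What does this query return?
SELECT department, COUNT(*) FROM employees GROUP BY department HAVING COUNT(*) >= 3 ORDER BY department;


Groups with count >= 3:
  Finance: 3 -> PASS
  Engineering: 2 -> filtered out
  HR: 2 -> filtered out
  Legal: 2 -> filtered out
  Research: 1 -> filtered out
  Sales: 2 -> filtered out


1 groups:
Finance, 3


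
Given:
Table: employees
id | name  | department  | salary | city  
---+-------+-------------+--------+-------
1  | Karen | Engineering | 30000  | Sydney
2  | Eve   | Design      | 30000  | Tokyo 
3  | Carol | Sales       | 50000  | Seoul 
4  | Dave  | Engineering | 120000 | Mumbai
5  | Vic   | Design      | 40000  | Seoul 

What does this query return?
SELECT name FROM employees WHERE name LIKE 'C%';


LIKE 'C%' matches names starting with 'C'
Matching: 1

1 rows:
Carol


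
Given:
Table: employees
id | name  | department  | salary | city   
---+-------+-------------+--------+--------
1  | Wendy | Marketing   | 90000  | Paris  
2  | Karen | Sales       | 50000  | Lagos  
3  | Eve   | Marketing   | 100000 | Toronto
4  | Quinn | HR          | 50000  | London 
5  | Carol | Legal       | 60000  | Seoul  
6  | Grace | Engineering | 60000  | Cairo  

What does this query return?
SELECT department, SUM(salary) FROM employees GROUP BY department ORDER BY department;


Summing salary within each department:
  Engineering: 60000 = 60000
  HR: 50000 = 50000
  Legal: 60000 = 60000
  Marketing: 90000 + 100000 = 190000
  Sales: 50000 = 50000


5 groups:
Engineering, 60000
HR, 50000
Legal, 60000
Marketing, 190000
Sales, 50000


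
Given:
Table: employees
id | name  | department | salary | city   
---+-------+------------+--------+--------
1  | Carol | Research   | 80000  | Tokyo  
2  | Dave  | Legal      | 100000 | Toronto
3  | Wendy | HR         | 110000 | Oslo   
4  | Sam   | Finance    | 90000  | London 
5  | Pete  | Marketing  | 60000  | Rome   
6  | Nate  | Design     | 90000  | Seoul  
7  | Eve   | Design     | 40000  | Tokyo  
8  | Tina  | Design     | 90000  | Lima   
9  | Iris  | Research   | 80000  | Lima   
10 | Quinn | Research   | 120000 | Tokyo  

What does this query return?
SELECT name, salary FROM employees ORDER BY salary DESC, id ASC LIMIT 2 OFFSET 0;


Sort by salary DESC (id ASC tiebreak), then skip 0 and take 2
Rows 1 through 2

2 rows:
Quinn, 120000
Wendy, 110000


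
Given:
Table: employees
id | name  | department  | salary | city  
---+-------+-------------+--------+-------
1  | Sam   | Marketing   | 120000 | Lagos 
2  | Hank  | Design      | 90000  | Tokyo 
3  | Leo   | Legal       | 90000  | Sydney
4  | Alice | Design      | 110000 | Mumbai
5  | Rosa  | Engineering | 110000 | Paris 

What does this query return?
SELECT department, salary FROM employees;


Projecting columns: department, salary

5 rows:
Marketing, 120000
Design, 90000
Legal, 90000
Design, 110000
Engineering, 110000


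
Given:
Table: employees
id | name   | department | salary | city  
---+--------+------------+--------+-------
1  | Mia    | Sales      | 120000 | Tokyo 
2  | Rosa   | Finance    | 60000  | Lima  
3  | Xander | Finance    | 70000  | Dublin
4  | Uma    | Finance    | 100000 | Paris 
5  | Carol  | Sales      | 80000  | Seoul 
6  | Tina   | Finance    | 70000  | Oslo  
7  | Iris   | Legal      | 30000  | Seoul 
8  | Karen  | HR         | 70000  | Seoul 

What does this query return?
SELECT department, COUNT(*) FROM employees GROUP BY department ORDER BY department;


Assigning each row to its department group:
  Mia -> Sales
  Rosa -> Finance
  Xander -> Finance
  Uma -> Finance
  Carol -> Sales
  Tina -> Finance
  Iris -> Legal
  Karen -> HR


4 groups:
Finance, 4
HR, 1
Legal, 1
Sales, 2


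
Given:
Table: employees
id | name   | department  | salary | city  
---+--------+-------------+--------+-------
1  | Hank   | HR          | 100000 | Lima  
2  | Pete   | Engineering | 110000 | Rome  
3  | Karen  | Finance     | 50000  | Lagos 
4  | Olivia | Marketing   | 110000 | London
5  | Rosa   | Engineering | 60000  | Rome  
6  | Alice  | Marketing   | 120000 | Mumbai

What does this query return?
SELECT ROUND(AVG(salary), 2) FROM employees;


SUM(salary) = 550000
COUNT = 6
ROUND(AVG, 2) = ROUND(550000 / 6, 2) = 91666.67

91666.67


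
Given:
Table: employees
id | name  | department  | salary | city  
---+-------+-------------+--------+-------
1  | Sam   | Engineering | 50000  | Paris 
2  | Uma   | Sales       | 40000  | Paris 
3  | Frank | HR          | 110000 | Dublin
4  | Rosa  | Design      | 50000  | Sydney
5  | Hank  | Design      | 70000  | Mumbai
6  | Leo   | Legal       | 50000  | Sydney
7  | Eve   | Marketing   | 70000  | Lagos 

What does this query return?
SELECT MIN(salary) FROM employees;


Salaries: 50000, 40000, 110000, 50000, 70000, 50000, 70000
MIN = 40000

40000


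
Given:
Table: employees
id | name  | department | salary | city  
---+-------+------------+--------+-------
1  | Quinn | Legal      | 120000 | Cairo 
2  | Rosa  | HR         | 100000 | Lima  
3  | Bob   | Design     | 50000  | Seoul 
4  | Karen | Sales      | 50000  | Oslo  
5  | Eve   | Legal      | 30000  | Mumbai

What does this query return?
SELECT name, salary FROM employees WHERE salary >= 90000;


Filtering: salary >= 90000
Matching: 2 rows

2 rows:
Quinn, 120000
Rosa, 100000


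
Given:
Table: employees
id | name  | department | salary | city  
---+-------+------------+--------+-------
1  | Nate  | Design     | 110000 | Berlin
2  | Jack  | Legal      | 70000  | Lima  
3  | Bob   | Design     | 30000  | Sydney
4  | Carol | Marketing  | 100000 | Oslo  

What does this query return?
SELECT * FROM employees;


SELECT * returns all 4 rows with all columns

4 rows:
1, Nate, Design, 110000, Berlin
2, Jack, Legal, 70000, Lima
3, Bob, Design, 30000, Sydney
4, Carol, Marketing, 100000, Oslo


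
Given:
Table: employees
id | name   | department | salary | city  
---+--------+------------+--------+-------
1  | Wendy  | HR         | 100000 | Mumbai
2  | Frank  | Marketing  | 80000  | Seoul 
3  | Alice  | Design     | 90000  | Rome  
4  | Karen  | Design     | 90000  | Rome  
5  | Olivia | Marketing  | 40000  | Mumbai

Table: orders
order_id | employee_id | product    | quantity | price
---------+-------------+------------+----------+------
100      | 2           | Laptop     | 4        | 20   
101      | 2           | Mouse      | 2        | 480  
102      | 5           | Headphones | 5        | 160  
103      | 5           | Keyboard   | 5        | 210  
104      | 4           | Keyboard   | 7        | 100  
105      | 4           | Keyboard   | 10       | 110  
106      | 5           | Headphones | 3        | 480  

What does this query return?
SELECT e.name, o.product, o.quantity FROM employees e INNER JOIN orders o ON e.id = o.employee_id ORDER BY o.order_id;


Joining employees.id = orders.employee_id:
  employee Frank (id=2) -> order Laptop
  employee Frank (id=2) -> order Mouse
  employee Olivia (id=5) -> order Headphones
  employee Olivia (id=5) -> order Keyboard
  employee Karen (id=4) -> order Keyboard
  employee Karen (id=4) -> order Keyboard
  employee Olivia (id=5) -> order Headphones


7 rows:
Frank, Laptop, 4
Frank, Mouse, 2
Olivia, Headphones, 5
Olivia, Keyboard, 5
Karen, Keyboard, 7
Karen, Keyboard, 10
Olivia, Headphones, 3


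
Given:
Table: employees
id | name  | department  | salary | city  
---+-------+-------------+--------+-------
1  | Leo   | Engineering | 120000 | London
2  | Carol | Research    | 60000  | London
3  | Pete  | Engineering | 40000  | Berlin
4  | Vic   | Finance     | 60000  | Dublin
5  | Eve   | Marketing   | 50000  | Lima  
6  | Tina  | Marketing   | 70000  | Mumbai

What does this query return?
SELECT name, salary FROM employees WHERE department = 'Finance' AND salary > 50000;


Filtering: department = 'Finance' AND salary > 50000
Matching: 1 rows

1 rows:
Vic, 60000


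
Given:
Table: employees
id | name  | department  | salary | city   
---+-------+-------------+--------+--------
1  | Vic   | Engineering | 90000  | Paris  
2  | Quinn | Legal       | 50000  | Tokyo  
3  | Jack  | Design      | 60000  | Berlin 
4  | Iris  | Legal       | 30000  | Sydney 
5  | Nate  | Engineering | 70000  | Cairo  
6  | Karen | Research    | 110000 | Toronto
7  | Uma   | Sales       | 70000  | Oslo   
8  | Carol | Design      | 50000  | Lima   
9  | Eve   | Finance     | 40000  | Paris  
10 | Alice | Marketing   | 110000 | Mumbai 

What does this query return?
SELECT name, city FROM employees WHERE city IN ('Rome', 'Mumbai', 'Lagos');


Filtering: city IN ('Rome', 'Mumbai', 'Lagos')
Matching: 1 rows

1 rows:
Alice, Mumbai


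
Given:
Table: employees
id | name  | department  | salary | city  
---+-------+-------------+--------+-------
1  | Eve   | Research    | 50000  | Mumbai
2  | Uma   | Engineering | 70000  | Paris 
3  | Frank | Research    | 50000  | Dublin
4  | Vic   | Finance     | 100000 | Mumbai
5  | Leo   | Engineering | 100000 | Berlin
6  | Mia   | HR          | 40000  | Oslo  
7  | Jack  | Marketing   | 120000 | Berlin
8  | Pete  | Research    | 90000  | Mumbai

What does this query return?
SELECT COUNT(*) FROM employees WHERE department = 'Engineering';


Counting rows where department = 'Engineering'
  Uma -> MATCH
  Leo -> MATCH


2


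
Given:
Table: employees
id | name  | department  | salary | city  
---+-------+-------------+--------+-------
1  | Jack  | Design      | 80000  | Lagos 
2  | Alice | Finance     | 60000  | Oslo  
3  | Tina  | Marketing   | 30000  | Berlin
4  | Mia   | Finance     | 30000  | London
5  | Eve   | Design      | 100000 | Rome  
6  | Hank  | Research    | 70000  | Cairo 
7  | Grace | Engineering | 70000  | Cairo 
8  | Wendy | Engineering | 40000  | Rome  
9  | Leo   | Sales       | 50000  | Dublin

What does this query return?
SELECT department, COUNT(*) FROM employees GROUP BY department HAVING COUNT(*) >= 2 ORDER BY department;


Groups with count >= 2:
  Design: 2 -> PASS
  Engineering: 2 -> PASS
  Finance: 2 -> PASS
  Marketing: 1 -> filtered out
  Research: 1 -> filtered out
  Sales: 1 -> filtered out


3 groups:
Design, 2
Engineering, 2
Finance, 2


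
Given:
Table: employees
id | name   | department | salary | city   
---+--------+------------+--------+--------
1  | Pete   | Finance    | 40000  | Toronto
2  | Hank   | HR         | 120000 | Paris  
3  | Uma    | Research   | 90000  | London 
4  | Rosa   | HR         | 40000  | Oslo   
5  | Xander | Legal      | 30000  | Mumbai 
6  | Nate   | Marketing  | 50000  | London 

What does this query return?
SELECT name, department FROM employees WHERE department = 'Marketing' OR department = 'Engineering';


Filtering: department = 'Marketing' OR 'Engineering'
Matching: 1 rows

1 rows:
Nate, Marketing


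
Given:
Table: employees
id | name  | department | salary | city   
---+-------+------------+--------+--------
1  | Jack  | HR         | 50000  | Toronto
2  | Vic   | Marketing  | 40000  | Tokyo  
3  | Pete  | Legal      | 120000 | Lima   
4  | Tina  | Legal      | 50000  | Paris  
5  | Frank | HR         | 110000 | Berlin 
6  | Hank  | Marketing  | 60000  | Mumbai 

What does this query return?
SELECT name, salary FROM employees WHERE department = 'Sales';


Filtering: department = 'Sales'
Matching rows: 0

Empty result set (0 rows)


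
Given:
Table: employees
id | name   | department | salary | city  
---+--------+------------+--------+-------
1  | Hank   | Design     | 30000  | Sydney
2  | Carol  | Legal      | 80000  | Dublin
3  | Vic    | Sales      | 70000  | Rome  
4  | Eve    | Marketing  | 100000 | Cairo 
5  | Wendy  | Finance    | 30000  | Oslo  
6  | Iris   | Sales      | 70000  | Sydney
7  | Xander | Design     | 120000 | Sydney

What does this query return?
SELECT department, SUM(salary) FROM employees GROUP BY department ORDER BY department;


Summing salary within each department:
  Design: 30000 + 120000 = 150000
  Finance: 30000 = 30000
  Legal: 80000 = 80000
  Marketing: 100000 = 100000
  Sales: 70000 + 70000 = 140000


5 groups:
Design, 150000
Finance, 30000
Legal, 80000
Marketing, 100000
Sales, 140000


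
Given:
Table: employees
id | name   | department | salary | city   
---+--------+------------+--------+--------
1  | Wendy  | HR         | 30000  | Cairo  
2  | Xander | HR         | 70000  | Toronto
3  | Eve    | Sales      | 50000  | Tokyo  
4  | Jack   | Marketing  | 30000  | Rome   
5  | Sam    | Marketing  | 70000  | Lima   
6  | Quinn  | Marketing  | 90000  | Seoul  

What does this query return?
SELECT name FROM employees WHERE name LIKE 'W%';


LIKE 'W%' matches names starting with 'W'
Matching: 1

1 rows:
Wendy


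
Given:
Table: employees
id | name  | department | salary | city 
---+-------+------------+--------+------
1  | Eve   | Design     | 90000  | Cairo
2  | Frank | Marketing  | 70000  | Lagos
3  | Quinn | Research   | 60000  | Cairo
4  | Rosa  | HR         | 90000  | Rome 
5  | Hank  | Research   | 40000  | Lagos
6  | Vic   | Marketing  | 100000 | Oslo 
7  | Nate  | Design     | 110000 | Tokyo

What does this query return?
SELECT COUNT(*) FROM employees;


COUNT(*) counts all rows

7


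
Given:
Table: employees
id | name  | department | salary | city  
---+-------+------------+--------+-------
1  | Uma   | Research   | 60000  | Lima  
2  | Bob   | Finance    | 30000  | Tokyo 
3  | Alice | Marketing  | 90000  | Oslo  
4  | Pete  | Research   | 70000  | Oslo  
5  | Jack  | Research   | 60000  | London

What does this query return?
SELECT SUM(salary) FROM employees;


SUM(salary) = 60000 + 30000 + 90000 + 70000 + 60000 = 310000

310000


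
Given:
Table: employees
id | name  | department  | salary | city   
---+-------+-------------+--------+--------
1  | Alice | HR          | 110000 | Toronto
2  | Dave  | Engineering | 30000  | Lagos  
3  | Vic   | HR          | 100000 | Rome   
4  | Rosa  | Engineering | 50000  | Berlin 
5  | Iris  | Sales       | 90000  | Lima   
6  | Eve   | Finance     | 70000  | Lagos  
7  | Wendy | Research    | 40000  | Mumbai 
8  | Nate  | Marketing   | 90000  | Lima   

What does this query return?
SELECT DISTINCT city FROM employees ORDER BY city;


All 'city' values (row order): Toronto, Lagos, Rome, Berlin, Lima, Lagos, Mumbai, Lima
Removing duplicates leaves 6 unique value(s).

6 values:
Berlin
Lagos
Lima
Mumbai
Rome
Toronto


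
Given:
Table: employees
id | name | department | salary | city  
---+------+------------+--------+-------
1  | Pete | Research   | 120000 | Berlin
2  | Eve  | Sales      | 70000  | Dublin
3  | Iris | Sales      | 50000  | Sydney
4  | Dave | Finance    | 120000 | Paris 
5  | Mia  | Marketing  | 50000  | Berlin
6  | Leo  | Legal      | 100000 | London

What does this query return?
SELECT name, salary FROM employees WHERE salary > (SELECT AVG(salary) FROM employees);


Subquery: AVG(salary) = 85000.0
Filtering: salary > 85000.0
  Pete (120000) -> MATCH
  Dave (120000) -> MATCH
  Leo (100000) -> MATCH


3 rows:
Pete, 120000
Dave, 120000
Leo, 100000


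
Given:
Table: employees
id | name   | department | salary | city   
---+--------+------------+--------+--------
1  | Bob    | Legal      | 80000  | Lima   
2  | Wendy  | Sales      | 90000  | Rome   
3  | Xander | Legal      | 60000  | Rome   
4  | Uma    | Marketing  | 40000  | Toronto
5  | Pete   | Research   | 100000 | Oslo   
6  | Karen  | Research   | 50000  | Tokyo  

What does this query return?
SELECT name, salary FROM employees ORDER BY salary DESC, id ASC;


Sorting by salary DESC, then id ASC for ties

6 rows:
Pete, 100000
Wendy, 90000
Bob, 80000
Xander, 60000
Karen, 50000
Uma, 40000


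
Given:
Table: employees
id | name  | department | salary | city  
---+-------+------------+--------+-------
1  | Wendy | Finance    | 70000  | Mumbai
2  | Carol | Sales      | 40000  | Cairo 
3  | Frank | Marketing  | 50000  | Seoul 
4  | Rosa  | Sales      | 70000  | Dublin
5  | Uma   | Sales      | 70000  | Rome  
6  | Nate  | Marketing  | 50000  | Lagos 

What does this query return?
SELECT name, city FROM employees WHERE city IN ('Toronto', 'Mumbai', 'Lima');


Filtering: city IN ('Toronto', 'Mumbai', 'Lima')
Matching: 1 rows

1 rows:
Wendy, Mumbai


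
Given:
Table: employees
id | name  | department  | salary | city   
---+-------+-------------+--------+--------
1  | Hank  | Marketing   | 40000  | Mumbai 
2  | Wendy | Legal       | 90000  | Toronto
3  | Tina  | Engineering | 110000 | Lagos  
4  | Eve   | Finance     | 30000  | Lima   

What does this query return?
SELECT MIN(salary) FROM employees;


Salaries: 40000, 90000, 110000, 30000
MIN = 30000

30000


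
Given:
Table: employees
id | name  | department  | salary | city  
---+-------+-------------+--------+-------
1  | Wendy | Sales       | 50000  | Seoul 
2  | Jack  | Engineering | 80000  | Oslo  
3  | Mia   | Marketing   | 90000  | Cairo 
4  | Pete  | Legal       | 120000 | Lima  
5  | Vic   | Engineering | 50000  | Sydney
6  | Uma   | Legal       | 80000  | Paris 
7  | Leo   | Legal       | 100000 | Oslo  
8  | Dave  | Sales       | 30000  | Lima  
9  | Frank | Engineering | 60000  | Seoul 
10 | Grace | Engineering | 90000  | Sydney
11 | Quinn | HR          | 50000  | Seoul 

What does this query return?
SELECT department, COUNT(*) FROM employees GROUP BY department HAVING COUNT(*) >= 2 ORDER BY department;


Groups with count >= 2:
  Engineering: 4 -> PASS
  Legal: 3 -> PASS
  Sales: 2 -> PASS
  HR: 1 -> filtered out
  Marketing: 1 -> filtered out


3 groups:
Engineering, 4
Legal, 3
Sales, 2


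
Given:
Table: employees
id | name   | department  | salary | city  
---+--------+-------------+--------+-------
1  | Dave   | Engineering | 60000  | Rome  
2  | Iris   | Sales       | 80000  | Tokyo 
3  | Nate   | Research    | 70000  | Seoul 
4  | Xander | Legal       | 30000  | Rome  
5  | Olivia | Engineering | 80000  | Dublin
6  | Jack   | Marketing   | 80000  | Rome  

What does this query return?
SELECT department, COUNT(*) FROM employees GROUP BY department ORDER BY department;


Assigning each row to its department group:
  Dave -> Engineering
  Iris -> Sales
  Nate -> Research
  Xander -> Legal
  Olivia -> Engineering
  Jack -> Marketing


5 groups:
Engineering, 2
Legal, 1
Marketing, 1
Research, 1
Sales, 1


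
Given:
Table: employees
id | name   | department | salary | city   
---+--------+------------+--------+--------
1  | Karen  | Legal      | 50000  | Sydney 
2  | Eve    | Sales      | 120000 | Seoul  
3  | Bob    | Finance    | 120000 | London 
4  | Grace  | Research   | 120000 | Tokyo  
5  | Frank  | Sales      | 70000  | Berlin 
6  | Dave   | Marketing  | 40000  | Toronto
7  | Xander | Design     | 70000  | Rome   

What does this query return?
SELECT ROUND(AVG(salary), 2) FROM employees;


SUM(salary) = 590000
COUNT = 7
ROUND(AVG, 2) = ROUND(590000 / 7, 2) = 84285.71

84285.71


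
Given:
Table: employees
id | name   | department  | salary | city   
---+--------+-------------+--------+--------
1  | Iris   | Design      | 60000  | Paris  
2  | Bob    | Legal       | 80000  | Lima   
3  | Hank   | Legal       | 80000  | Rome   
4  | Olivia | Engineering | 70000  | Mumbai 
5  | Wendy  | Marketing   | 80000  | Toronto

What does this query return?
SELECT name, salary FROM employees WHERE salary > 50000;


Filtering: salary > 50000
Matching: 5 rows

5 rows:
Iris, 60000
Bob, 80000
Hank, 80000
Olivia, 70000
Wendy, 80000


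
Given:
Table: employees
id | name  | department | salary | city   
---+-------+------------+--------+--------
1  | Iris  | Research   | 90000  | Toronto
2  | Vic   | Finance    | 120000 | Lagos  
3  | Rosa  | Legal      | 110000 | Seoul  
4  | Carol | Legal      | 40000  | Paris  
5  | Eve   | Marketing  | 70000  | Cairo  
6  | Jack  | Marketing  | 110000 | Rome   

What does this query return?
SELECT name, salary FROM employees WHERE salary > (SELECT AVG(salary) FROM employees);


Subquery: AVG(salary) = 90000.0
Filtering: salary > 90000.0
  Vic (120000) -> MATCH
  Rosa (110000) -> MATCH
  Jack (110000) -> MATCH


3 rows:
Vic, 120000
Rosa, 110000
Jack, 110000


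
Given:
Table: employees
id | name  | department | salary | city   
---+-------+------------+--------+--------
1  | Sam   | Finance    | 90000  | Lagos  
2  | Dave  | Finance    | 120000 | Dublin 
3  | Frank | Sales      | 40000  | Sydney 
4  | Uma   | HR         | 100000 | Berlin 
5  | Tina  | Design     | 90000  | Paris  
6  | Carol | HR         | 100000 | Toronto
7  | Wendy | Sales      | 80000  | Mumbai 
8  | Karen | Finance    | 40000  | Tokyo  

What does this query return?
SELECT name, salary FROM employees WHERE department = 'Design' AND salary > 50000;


Filtering: department = 'Design' AND salary > 50000
Matching: 1 rows

1 rows:
Tina, 90000


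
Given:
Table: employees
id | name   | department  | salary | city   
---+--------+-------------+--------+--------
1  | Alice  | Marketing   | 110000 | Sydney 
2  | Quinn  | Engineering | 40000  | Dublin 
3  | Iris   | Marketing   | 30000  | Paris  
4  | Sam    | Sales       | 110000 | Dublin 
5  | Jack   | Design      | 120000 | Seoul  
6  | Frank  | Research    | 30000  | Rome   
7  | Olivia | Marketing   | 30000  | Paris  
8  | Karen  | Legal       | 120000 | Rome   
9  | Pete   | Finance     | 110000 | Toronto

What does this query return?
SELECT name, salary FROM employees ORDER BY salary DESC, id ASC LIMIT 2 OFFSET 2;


Sort by salary DESC (id ASC tiebreak), then skip 2 and take 2
Rows 3 through 4

2 rows:
Alice, 110000
Sam, 110000


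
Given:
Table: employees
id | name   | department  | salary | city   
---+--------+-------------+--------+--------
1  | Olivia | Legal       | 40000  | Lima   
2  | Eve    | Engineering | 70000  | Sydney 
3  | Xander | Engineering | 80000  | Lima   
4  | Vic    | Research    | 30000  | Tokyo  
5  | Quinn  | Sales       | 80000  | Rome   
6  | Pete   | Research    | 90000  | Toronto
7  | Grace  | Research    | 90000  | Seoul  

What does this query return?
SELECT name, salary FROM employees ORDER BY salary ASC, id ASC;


Sorting by salary ASC, then id ASC for ties

7 rows:
Vic, 30000
Olivia, 40000
Eve, 70000
Xander, 80000
Quinn, 80000
Pete, 90000
Grace, 90000


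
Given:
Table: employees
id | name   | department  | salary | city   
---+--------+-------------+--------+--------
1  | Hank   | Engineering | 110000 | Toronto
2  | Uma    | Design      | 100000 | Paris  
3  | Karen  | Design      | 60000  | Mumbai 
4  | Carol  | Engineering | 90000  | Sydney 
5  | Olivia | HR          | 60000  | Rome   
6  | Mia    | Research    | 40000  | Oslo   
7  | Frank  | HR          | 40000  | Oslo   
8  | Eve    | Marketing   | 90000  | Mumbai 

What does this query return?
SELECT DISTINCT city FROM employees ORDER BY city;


All 'city' values (row order): Toronto, Paris, Mumbai, Sydney, Rome, Oslo, Oslo, Mumbai
Removing duplicates leaves 6 unique value(s).

6 values:
Mumbai
Oslo
Paris
Rome
Sydney
Toronto


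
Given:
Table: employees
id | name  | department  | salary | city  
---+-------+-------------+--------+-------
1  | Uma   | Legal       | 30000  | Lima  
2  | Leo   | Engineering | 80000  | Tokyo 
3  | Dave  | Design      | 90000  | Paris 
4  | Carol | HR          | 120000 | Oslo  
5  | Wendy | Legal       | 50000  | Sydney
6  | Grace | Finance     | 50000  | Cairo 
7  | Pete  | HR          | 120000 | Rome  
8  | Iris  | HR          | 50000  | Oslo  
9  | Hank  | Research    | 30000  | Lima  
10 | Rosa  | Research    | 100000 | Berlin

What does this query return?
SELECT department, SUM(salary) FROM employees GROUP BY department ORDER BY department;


Summing salary within each department:
  Design: 90000 = 90000
  Engineering: 80000 = 80000
  Finance: 50000 = 50000
  HR: 120000 + 120000 + 50000 = 290000
  Legal: 30000 + 50000 = 80000
  Research: 30000 + 100000 = 130000


6 groups:
Design, 90000
Engineering, 80000
Finance, 50000
HR, 290000
Legal, 80000
Research, 130000


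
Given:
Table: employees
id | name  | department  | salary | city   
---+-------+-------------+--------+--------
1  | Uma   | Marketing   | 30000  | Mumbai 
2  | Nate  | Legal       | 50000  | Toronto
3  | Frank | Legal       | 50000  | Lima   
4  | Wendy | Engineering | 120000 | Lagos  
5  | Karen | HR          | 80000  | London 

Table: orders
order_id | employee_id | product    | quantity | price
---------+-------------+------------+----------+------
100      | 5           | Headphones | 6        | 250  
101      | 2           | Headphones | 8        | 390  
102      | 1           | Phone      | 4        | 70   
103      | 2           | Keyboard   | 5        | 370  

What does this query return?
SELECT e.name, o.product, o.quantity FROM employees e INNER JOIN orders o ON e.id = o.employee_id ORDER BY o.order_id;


Joining employees.id = orders.employee_id:
  employee Karen (id=5) -> order Headphones
  employee Nate (id=2) -> order Headphones
  employee Uma (id=1) -> order Phone
  employee Nate (id=2) -> order Keyboard


4 rows:
Karen, Headphones, 6
Nate, Headphones, 8
Uma, Phone, 4
Nate, Keyboard, 5


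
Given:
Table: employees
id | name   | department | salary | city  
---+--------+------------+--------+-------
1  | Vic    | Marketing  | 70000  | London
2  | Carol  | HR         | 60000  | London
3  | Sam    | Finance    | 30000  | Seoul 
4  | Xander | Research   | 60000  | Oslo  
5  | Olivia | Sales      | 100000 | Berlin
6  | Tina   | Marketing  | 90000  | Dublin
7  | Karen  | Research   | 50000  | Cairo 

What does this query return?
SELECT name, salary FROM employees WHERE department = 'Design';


Filtering: department = 'Design'
Matching rows: 0

Empty result set (0 rows)


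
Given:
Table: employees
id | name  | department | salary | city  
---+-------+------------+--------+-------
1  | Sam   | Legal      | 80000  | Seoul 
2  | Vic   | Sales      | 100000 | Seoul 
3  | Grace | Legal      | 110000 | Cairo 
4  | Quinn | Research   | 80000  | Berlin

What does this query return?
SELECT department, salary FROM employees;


Projecting columns: department, salary

4 rows:
Legal, 80000
Sales, 100000
Legal, 110000
Research, 80000


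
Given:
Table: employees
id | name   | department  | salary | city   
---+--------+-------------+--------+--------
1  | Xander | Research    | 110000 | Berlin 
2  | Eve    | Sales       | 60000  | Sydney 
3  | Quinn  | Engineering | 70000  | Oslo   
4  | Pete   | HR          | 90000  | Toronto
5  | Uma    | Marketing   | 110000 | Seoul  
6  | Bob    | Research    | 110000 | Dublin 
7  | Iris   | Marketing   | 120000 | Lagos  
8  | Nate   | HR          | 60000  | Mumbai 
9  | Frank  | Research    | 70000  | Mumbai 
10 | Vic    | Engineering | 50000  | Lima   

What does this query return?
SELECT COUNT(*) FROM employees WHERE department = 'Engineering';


Counting rows where department = 'Engineering'
  Quinn -> MATCH
  Vic -> MATCH


2


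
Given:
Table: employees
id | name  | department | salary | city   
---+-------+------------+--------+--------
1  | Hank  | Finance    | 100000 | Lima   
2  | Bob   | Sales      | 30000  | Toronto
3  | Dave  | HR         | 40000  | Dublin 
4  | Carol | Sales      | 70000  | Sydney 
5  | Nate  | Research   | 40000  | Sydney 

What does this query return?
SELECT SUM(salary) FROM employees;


SUM(salary) = 100000 + 30000 + 40000 + 70000 + 40000 = 280000

280000


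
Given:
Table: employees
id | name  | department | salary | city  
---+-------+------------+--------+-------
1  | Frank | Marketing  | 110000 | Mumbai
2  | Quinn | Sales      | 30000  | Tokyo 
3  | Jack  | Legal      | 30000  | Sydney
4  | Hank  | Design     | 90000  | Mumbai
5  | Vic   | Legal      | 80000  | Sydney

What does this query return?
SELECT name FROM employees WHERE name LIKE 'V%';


LIKE 'V%' matches names starting with 'V'
Matching: 1

1 rows:
Vic


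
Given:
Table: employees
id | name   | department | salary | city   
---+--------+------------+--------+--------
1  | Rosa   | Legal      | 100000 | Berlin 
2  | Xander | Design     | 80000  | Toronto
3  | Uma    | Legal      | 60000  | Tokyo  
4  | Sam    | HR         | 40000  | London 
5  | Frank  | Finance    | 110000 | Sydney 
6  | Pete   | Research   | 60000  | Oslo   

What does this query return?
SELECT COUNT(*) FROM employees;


COUNT(*) counts all rows

6
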